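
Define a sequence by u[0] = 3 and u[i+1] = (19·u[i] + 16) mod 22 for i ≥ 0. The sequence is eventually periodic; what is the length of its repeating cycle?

10

We have u[0] = 3,  u[1] = 7,  u[2] = 17,  u[3] = 9,  u[4] = 11,  u[5] = 5,  u[6] = 1,  u[7] = 13,  u[8] = 21,  u[9] = 19,  u[10] = 3.
The sequence repeats with period 10.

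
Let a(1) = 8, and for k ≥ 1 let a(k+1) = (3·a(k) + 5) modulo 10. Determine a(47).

a(1) = 8,  a(2) = 9,  a(3) = 2,  a(4) = 1,  a(5) = 8.
Since a(5) = a(1) = 8, the sequence is periodic with period 4.
So a(47) = a(1 + ((47-1) mod 4)) = a(3) = 2.

2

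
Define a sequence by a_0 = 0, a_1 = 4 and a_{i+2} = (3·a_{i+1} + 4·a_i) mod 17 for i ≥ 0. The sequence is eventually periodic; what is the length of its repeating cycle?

4

Computing terms: a_0 = 0; a_1 = 4; a_2 = 12; a_3 = 1; a_4 = 0; a_5 = 4.
The sequence repeats with period 4.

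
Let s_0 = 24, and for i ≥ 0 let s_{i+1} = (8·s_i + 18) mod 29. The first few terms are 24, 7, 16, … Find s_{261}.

19

s_0 = 24,  s_1 = 7,  s_2 = 16,  s_3 = 1,  s_4 = 26,  s_5 = 23,  s_6 = 28,  s_7 = 10,  s_8 = 11,  s_9 = 19,  s_{10} = 25,  s_{11} = 15,  s_{12} = 22,  s_{13} = 20,  s_{14} = 4,  s_{15} = 21,  s_{16} = 12,  s_{17} = 27,  s_{18} = 2,  s_{19} = 5,  s_{20} = 0,  s_{21} = 18,  s_{22} = 17,  s_{23} = 9,  s_{24} = 3,  s_{25} = 13,  s_{26} = 6,  s_{27} = 8,  s_{28} = 24.
Since s_{28} = s_0 = 24, the sequence is periodic with period 28.
So s_{261} = s_{0 + ((261-0) mod 28)} = s_9 = 19.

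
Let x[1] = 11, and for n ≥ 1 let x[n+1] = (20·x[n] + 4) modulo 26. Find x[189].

We have x[1] = 11; x[2] = 16; x[3] = 12; x[4] = 10; x[5] = 22; x[6] = 2; x[7] = 18; x[8] = 0; x[9] = 4; x[10] = 6; x[11] = 20; x[12] = 14; x[13] = 24; x[14] = 16.
Since x[14] = x[2] = 16, the sequence is eventually periodic: after a pre-period of length 1 it cycles with period 12.
For n ≥ 2, x[n] depends only on (n - 2) mod 12. (189 - 2) mod 12 = 7, so x[189] = x[9] = 4.

4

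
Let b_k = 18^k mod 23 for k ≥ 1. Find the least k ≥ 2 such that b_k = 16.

8

We have b_1 = 18,  b_2 = 2,  b_3 = 13,  b_4 = 4,  b_5 = 3,  b_6 = 8,  b_7 = 6,  b_8 = 16,  b_9 = 12,  b_{10} = 9,  b_{11} = 1,  b_{12} = 18.
The sequence repeats with period 11.
The value 16 first appears (with k ≥ 2) at b_8.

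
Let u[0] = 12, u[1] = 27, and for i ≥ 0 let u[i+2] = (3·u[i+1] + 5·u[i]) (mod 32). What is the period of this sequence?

Computing terms: u[0] = 12; u[1] = 27; u[2] = 13; u[3] = 14; u[4] = 11; u[5] = 7; u[6] = 12; u[7] = 7; u[8] = 17; u[9] = 22; u[10] = 23; u[11] = 19; u[12] = 12; u[13] = 3; u[14] = 5; u[15] = 30; u[16] = 19; u[17] = 15; u[18] = 12; u[19] = 15; u[20] = 9; u[21] = 6; u[22] = 31; u[23] = 27; u[24] = 12; u[25] = 11; u[26] = 29; u[27] = 14; u[28] = 27; u[29] = 23; u[30] = 12; u[31] = 23; u[32] = 1; u[33] = 22; u[34] = 7; u[35] = 3; u[36] = 12; u[37] = 19; u[38] = 21; u[39] = 30; u[40] = 3; u[41] = 31; u[42] = 12; u[43] = 31; u[44] = 25; u[45] = 6; u[46] = 15; u[47] = 11; u[48] = 12; u[49] = 27.
The sequence repeats with period 48.

48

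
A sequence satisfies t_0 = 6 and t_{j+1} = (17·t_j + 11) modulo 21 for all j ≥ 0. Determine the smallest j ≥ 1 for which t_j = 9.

4

Computing terms: t_0 = 6,  t_1 = 8,  t_2 = 0,  t_3 = 11,  t_4 = 9,  t_5 = 17,  t_6 = 6.
The sequence repeats with period 6.
The value 9 first appears (with j ≥ 1) at t_4.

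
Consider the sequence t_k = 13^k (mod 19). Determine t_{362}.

t_0 = 1, t_1 = 13, t_2 = 17, t_3 = 12, t_4 = 4, t_5 = 14, t_6 = 11, t_7 = 10, t_8 = 16, t_9 = 18, t_{10} = 6, t_{11} = 2, t_{12} = 7, t_{13} = 15, t_{14} = 5, t_{15} = 8, t_{16} = 9, t_{17} = 3, t_{18} = 1.
The sequence repeats with period 18.
(362 - 0) mod 18 = 2, so t_{362} = t_2 = 17.

17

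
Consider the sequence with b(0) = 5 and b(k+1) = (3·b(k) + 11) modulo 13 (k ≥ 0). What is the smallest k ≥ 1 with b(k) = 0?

We have b(0) = 5; b(1) = 0; b(2) = 11; b(3) = 5.
The sequence repeats with period 3.
The value 0 first appears (with k ≥ 1) at b(1).

1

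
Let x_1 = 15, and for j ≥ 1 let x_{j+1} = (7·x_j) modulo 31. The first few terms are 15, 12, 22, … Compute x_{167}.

12

We have x_1 = 15; x_2 = 12; x_3 = 22; x_4 = 30; x_5 = 24; x_6 = 13; x_7 = 29; x_8 = 17; x_9 = 26; x_{10} = 27; x_{11} = 3; x_{12} = 21; x_{13} = 23; x_{14} = 6; x_{15} = 11; x_{16} = 15.
The sequence repeats with period 15.
(167 - 1) mod 15 = 1, so x_{167} = x_2 = 12.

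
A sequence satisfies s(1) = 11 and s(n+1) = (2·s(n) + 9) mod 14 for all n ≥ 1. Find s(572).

3

We have s(1) = 11; s(2) = 3; s(3) = 1; s(4) = 11.
Since s(4) = s(1) = 11, the sequence is periodic with period 3.
So s(572) = s(1 + ((572-1) mod 3)) = s(2) = 3.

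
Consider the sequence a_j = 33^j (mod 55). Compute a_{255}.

22

Listing terms: a_0 = 1, a_1 = 33, a_2 = 44, a_3 = 22, a_4 = 11, a_5 = 33.
Since a_5 = a_1 = 33, the sequence is eventually periodic: after a pre-period of length 1 it cycles with period 4.
For j ≥ 1, a_j depends only on (j - 1) mod 4. (255 - 1) mod 4 = 2, so a_{255} = a_3 = 22.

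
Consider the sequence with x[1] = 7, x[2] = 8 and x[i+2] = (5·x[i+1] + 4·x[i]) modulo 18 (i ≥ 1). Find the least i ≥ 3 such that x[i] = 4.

7

Listing terms: x[1] = 7, x[2] = 8, x[3] = 14, x[4] = 12, x[5] = 8, x[6] = 16, x[7] = 4, x[8] = 12, x[9] = 4, x[10] = 14, x[11] = 14, x[12] = 0, x[13] = 2, x[14] = 10, x[15] = 4, x[16] = 6, x[17] = 10, x[18] = 2, x[19] = 14, x[20] = 6, x[21] = 14, x[22] = 4, x[23] = 4, x[24] = 0, x[25] = 16, x[26] = 8, x[27] = 14.
Since (x[26], x[27]) = (x[2], x[3]) = (8, 14) (two consecutive terms determine the rest), the sequence is eventually periodic: after a pre-period of length 1 it cycles with period 24.
The value 4 first appears (with i ≥ 3) at x[7].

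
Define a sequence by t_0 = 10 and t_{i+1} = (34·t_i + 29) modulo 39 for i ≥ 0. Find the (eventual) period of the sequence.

t_0 = 10,  t_1 = 18,  t_2 = 17,  t_3 = 22,  t_4 = 36,  t_5 = 5,  t_6 = 4,  t_7 = 9,  t_8 = 23,  t_9 = 31,  t_{10} = 30,  t_{11} = 35,  t_{12} = 10.
The sequence repeats with period 12.

12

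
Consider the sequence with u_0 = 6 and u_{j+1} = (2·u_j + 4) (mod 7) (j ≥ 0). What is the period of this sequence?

Computing terms: u_0 = 6,  u_1 = 2,  u_2 = 1,  u_3 = 6.
Since u_3 = u_0 = 6, the sequence is periodic with period 3.

3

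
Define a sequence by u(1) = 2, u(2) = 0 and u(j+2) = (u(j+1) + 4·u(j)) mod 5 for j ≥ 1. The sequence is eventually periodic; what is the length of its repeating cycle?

Computing terms: u(1) = 2,  u(2) = 0,  u(3) = 3,  u(4) = 3,  u(5) = 0,  u(6) = 2,  u(7) = 2,  u(8) = 0.
Since (u(7), u(8)) = (u(1), u(2)) = (2, 0) (two consecutive terms determine the rest), the sequence is periodic with period 6.

6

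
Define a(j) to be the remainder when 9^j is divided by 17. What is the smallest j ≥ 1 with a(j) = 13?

Computing terms: a(0) = 1, a(1) = 9, a(2) = 13, a(3) = 15, a(4) = 16, a(5) = 8, a(6) = 4, a(7) = 2, a(8) = 1.
The sequence repeats with period 8.
The value 13 first appears (with j ≥ 1) at a(2).

2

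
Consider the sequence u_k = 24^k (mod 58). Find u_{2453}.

20

u_1 = 24; u_2 = 54; u_3 = 20; u_4 = 16; u_5 = 36; u_6 = 52; u_7 = 30; u_8 = 24.
The sequence repeats with period 7.
So u_{2453} = u_{1 + ((2453-1) mod 7)} = u_3 = 20.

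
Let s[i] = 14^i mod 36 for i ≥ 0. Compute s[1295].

20

Listing terms: s[0] = 1, s[1] = 14, s[2] = 16, s[3] = 8, s[4] = 4, s[5] = 20, s[6] = 28, s[7] = 32, s[8] = 16.
Since s[8] = s[2] = 16, the sequence is eventually periodic: after a pre-period of length 2 it cycles with period 6.
For i ≥ 2, s[i] depends only on (i - 2) mod 6. (1295 - 2) mod 6 = 3, so s[1295] = s[5] = 20.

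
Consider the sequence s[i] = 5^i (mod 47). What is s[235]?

23

We have s[0] = 1, s[1] = 5, s[2] = 25, s[3] = 31, s[4] = 14, s[5] = 23, s[6] = 21, s[7] = 11, s[8] = 8, s[9] = 40, s[10] = 12, s[11] = 13, s[12] = 18, s[13] = 43, s[14] = 27, s[15] = 41, s[16] = 17, s[17] = 38, s[18] = 2, s[19] = 10, s[20] = 3, s[21] = 15, s[22] = 28, s[23] = 46, s[24] = 42, s[25] = 22, s[26] = 16, s[27] = 33, s[28] = 24, s[29] = 26, s[30] = 36, s[31] = 39, s[32] = 7, s[33] = 35, s[34] = 34, s[35] = 29, s[36] = 4, s[37] = 20, s[38] = 6, s[39] = 30, s[40] = 9, s[41] = 45, s[42] = 37, s[43] = 44, s[44] = 32, s[45] = 19, s[46] = 1.
Since s[46] = s[0] = 1, the sequence is periodic with period 46.
(235 - 0) mod 46 = 5, so s[235] = s[5] = 23.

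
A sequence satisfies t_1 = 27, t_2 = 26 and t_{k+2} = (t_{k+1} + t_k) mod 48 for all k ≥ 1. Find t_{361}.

27

We have t_1 = 27,  t_2 = 26,  t_3 = 5,  t_4 = 31,  t_5 = 36,  t_6 = 19,  t_7 = 7,  t_8 = 26,  t_9 = 33,  t_{10} = 11,  t_{11} = 44,  t_{12} = 7,  t_{13} = 3,  t_{14} = 10,  t_{15} = 13,  t_{16} = 23,  t_{17} = 36,  t_{18} = 11,  t_{19} = 47,  t_{20} = 10,  t_{21} = 9,  t_{22} = 19,  t_{23} = 28,  t_{24} = 47,  t_{25} = 27,  t_{26} = 26.
Since (t_{25}, t_{26}) = (t_1, t_2) = (27, 26) (two consecutive terms determine the rest), the sequence is periodic with period 24.
So t_{361} = t_{1 + ((361-1) mod 24)} = t_1 = 27.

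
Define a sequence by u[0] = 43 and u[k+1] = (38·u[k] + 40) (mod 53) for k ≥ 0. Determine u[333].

Listing terms: u[0] = 43,  u[1] = 31,  u[2] = 52,  u[3] = 2,  u[4] = 10,  u[5] = 49,  u[6] = 47,  u[7] = 24,  u[8] = 51,  u[9] = 17,  u[10] = 50,  u[11] = 32,  u[12] = 37,  u[13] = 15,  u[14] = 27,  u[15] = 6,  u[16] = 3,  u[17] = 48,  u[18] = 9,  u[19] = 11,  u[20] = 34,  u[21] = 7,  u[22] = 41,  u[23] = 8,  u[24] = 26,  u[25] = 21,  u[26] = 43.
The sequence repeats with period 26.
(333 - 0) mod 26 = 21, so u[333] = u[21] = 7.

7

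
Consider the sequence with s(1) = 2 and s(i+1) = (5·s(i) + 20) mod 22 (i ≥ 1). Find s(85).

Listing terms: s(1) = 2, s(2) = 8, s(3) = 16, s(4) = 12, s(5) = 14, s(6) = 2.
Since s(6) = s(1) = 2, the sequence is periodic with period 5.
(85 - 1) mod 5 = 4, so s(85) = s(5) = 14.

14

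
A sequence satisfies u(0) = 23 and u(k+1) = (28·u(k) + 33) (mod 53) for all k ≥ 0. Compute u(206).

3

Listing terms: u(0) = 23,  u(1) = 41,  u(2) = 15,  u(3) = 29,  u(4) = 50,  u(5) = 2,  u(6) = 36,  u(7) = 34,  u(8) = 31,  u(9) = 0,  u(10) = 33,  u(11) = 3,  u(12) = 11,  u(13) = 23.
The sequence repeats with period 13.
(206 - 0) mod 13 = 11, so u(206) = u(11) = 3.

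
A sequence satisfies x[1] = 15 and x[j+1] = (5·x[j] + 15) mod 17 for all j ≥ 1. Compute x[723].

x[1] = 15, x[2] = 5, x[3] = 6, x[4] = 11, x[5] = 2, x[6] = 8, x[7] = 4, x[8] = 1, x[9] = 3, x[10] = 13, x[11] = 12, x[12] = 7, x[13] = 16, x[14] = 10, x[15] = 14, x[16] = 0, x[17] = 15.
Since x[17] = x[1] = 15, the sequence is periodic with period 16.
So x[723] = x[1 + ((723-1) mod 16)] = x[3] = 6.

6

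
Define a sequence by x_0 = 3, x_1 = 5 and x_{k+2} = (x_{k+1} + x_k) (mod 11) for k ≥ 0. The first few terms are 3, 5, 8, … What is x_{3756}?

We have x_0 = 3; x_1 = 5; x_2 = 8; x_3 = 2; x_4 = 10; x_5 = 1; x_6 = 0; x_7 = 1; x_8 = 1; x_9 = 2; x_{10} = 3; x_{11} = 5.
Since (x_{10}, x_{11}) = (x_0, x_1) = (3, 5) (two consecutive terms determine the rest), the sequence is periodic with period 10.
(3756 - 0) mod 10 = 6, so x_{3756} = x_6 = 0.

0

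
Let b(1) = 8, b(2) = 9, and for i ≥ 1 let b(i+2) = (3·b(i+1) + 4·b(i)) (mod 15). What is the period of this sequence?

Listing terms: b(1) = 8, b(2) = 9, b(3) = 14, b(4) = 3, b(5) = 5, b(6) = 12, b(7) = 11, b(8) = 6, b(9) = 2, b(10) = 0, b(11) = 8, b(12) = 9.
Since (b(11), b(12)) = (b(1), b(2)) = (8, 9) (two consecutive terms determine the rest), the sequence is periodic with period 10.

10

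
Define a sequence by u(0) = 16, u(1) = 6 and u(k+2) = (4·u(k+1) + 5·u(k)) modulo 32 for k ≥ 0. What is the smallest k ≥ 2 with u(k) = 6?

Computing terms: u(0) = 16,  u(1) = 6,  u(2) = 8,  u(3) = 30,  u(4) = 0,  u(5) = 22,  u(6) = 24,  u(7) = 14,  u(8) = 16,  u(9) = 6.
The sequence repeats with period 8.
The value 6 next appears (with k ≥ 2) at u(9).

9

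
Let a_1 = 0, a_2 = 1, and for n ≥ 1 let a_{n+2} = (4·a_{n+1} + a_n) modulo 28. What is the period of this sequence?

16

Computing terms: a_1 = 0, a_2 = 1, a_3 = 4, a_4 = 17, a_5 = 16, a_6 = 25, a_7 = 4, a_8 = 13, a_9 = 0, a_{10} = 13, a_{11} = 24, a_{12} = 25, a_{13} = 12, a_{14} = 17, a_{15} = 24, a_{16} = 1, a_{17} = 0, a_{18} = 1.
The sequence repeats with period 16.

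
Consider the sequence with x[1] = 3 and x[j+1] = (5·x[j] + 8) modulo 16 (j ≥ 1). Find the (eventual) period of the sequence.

Listing terms: x[1] = 3,  x[2] = 7,  x[3] = 11,  x[4] = 15,  x[5] = 3.
Since x[5] = x[1] = 3, the sequence is periodic with period 4.

4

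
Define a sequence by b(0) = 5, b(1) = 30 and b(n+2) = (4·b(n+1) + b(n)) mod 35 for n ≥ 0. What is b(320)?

We have b(0) = 5,  b(1) = 30,  b(2) = 20,  b(3) = 5,  b(4) = 5,  b(5) = 25,  b(6) = 0,  b(7) = 25,  b(8) = 30,  b(9) = 5,  b(10) = 15,  b(11) = 30,  b(12) = 30,  b(13) = 10,  b(14) = 0,  b(15) = 10,  b(16) = 5,  b(17) = 30.
The sequence repeats with period 16.
(320 - 0) mod 16 = 0, so b(320) = b(0) = 5.

5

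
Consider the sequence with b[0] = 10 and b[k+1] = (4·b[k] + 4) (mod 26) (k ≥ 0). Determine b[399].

b[0] = 10,  b[1] = 18,  b[2] = 24,  b[3] = 22,  b[4] = 14,  b[5] = 8,  b[6] = 10.
The sequence repeats with period 6.
(399 - 0) mod 6 = 3, so b[399] = b[3] = 22.

22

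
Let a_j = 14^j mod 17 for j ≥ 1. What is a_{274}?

Computing terms: a_1 = 14; a_2 = 9; a_3 = 7; a_4 = 13; a_5 = 12; a_6 = 15; a_7 = 6; a_8 = 16; a_9 = 3; a_{10} = 8; a_{11} = 10; a_{12} = 4; a_{13} = 5; a_{14} = 2; a_{15} = 11; a_{16} = 1; a_{17} = 14.
The sequence repeats with period 16.
(274 - 1) mod 16 = 1, so a_{274} = a_2 = 9.

9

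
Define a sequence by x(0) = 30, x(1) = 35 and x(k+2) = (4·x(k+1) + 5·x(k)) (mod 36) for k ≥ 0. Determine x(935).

Listing terms: x(0) = 30,  x(1) = 35,  x(2) = 2,  x(3) = 3,  x(4) = 22,  x(5) = 31,  x(6) = 18,  x(7) = 11,  x(8) = 26,  x(9) = 15,  x(10) = 10,  x(11) = 7,  x(12) = 6,  x(13) = 23,  x(14) = 14,  x(15) = 27,  x(16) = 34,  x(17) = 19,  x(18) = 30,  x(19) = 35.
The sequence repeats with period 18.
(935 - 0) mod 18 = 17, so x(935) = x(17) = 19.

19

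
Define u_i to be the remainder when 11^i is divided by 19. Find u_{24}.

We have u_0 = 1; u_1 = 11; u_2 = 7; u_3 = 1.
Since u_3 = u_0 = 1, the sequence is periodic with period 3.
(24 - 0) mod 3 = 0, so u_{24} = u_0 = 1.

1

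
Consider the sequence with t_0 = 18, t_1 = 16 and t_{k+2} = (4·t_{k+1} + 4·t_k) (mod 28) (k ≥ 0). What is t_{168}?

4

Computing terms: t_0 = 18, t_1 = 16, t_2 = 24, t_3 = 20, t_4 = 8, t_5 = 0, t_6 = 4, t_7 = 16, t_8 = 24.
Since (t_7, t_8) = (t_1, t_2) = (16, 24) (two consecutive terms determine the rest), the sequence is eventually periodic: after a pre-period of length 1 it cycles with period 6.
For k ≥ 1, t_k depends only on (k - 1) mod 6. (168 - 1) mod 6 = 5, so t_{168} = t_6 = 4.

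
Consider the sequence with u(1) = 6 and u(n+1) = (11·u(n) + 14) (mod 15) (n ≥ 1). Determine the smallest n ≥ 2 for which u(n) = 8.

4

We have u(1) = 6,  u(2) = 5,  u(3) = 9,  u(4) = 8,  u(5) = 12,  u(6) = 11,  u(7) = 0,  u(8) = 14,  u(9) = 3,  u(10) = 2,  u(11) = 6.
The sequence repeats with period 10.
The value 8 first appears (with n ≥ 2) at u(4).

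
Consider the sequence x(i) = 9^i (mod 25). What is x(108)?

21

Listing terms: x(1) = 9, x(2) = 6, x(3) = 4, x(4) = 11, x(5) = 24, x(6) = 16, x(7) = 19, x(8) = 21, x(9) = 14, x(10) = 1, x(11) = 9.
Since x(11) = x(1) = 9, the sequence is periodic with period 10.
So x(108) = x(1 + ((108-1) mod 10)) = x(8) = 21.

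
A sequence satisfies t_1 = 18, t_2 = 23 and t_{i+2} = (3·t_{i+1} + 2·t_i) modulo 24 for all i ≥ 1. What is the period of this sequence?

Listing terms: t_1 = 18, t_2 = 23, t_3 = 9, t_4 = 1, t_5 = 21, t_6 = 17, t_7 = 21, t_8 = 1, t_9 = 21.
Since (t_8, t_9) = (t_4, t_5) = (1, 21) (two consecutive terms determine the rest), the sequence is eventually periodic: after a pre-period of length 3 it cycles with period 4.

4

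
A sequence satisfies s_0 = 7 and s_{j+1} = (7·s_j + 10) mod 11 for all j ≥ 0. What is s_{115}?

8

We have s_0 = 7; s_1 = 4; s_2 = 5; s_3 = 1; s_4 = 6; s_5 = 8; s_6 = 0; s_7 = 10; s_8 = 3; s_9 = 9; s_{10} = 7.
The sequence repeats with period 10.
(115 - 0) mod 10 = 5, so s_{115} = s_5 = 8.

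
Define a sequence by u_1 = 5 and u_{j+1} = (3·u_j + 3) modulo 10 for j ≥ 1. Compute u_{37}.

We have u_1 = 5,  u_2 = 8,  u_3 = 7,  u_4 = 4,  u_5 = 5.
The sequence repeats with period 4.
So u_{37} = u_{1 + ((37-1) mod 4)} = u_1 = 5.

5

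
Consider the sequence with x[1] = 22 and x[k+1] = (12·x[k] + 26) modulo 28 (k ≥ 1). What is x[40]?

14

Listing terms: x[1] = 22, x[2] = 10, x[3] = 6, x[4] = 14, x[5] = 26, x[6] = 2, x[7] = 22.
The sequence repeats with period 6.
(40 - 1) mod 6 = 3, so x[40] = x[4] = 14.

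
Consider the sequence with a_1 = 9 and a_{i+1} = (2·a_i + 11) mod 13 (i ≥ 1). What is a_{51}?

a_1 = 9; a_2 = 3; a_3 = 4; a_4 = 6; a_5 = 10; a_6 = 5; a_7 = 8; a_8 = 1; a_9 = 0; a_{10} = 11; a_{11} = 7; a_{12} = 12; a_{13} = 9.
The sequence repeats with period 12.
So a_{51} = a_{1 + ((51-1) mod 12)} = a_3 = 4.

4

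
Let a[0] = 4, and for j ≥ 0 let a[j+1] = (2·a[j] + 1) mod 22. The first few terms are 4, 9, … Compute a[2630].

Listing terms: a[0] = 4,  a[1] = 9,  a[2] = 19,  a[3] = 17,  a[4] = 13,  a[5] = 5,  a[6] = 11,  a[7] = 1,  a[8] = 3,  a[9] = 7,  a[10] = 15,  a[11] = 9.
Since a[11] = a[1] = 9, the sequence is eventually periodic: after a pre-period of length 1 it cycles with period 10.
For j ≥ 1, a[j] depends only on (j - 1) mod 10. (2630 - 1) mod 10 = 9, so a[2630] = a[10] = 15.

15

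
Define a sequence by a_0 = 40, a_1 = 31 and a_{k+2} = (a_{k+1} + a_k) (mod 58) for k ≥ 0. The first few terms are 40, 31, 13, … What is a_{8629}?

43

We have a_0 = 40, a_1 = 31, a_2 = 13, a_3 = 44, a_4 = 57, a_5 = 43, a_6 = 42, a_7 = 27, a_8 = 11, a_9 = 38, a_{10} = 49, a_{11} = 29, a_{12} = 20, a_{13} = 49, a_{14} = 11, a_{15} = 2, a_{16} = 13, a_{17} = 15, a_{18} = 28, a_{19} = 43, a_{20} = 13, a_{21} = 56, a_{22} = 11, a_{23} = 9, a_{24} = 20, a_{25} = 29, a_{26} = 49, a_{27} = 20, a_{28} = 11, a_{29} = 31, a_{30} = 42, a_{31} = 15, a_{32} = 57, a_{33} = 14, a_{34} = 13, a_{35} = 27, a_{36} = 40, a_{37} = 9, a_{38} = 49, a_{39} = 0, a_{40} = 49, a_{41} = 49, a_{42} = 40, a_{43} = 31.
The sequence repeats with period 42.
So a_{8629} = a_{0 + ((8629-0) mod 42)} = a_{19} = 43.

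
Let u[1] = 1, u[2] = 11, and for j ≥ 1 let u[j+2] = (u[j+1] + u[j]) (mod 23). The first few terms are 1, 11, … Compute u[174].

11

Listing terms: u[1] = 1; u[2] = 11; u[3] = 12; u[4] = 0; u[5] = 12; u[6] = 12; u[7] = 1; u[8] = 13; u[9] = 14; u[10] = 4; u[11] = 18; u[12] = 22; u[13] = 17; u[14] = 16; u[15] = 10; u[16] = 3; u[17] = 13; u[18] = 16; u[19] = 6; u[20] = 22; u[21] = 5; u[22] = 4; u[23] = 9; u[24] = 13; u[25] = 22; u[26] = 12; u[27] = 11; u[28] = 0; u[29] = 11; u[30] = 11; u[31] = 22; u[32] = 10; u[33] = 9; u[34] = 19; u[35] = 5; u[36] = 1; u[37] = 6; u[38] = 7; u[39] = 13; u[40] = 20; u[41] = 10; u[42] = 7; u[43] = 17; u[44] = 1; u[45] = 18; u[46] = 19; u[47] = 14; u[48] = 10; u[49] = 1; u[50] = 11.
Since (u[49], u[50]) = (u[1], u[2]) = (1, 11) (two consecutive terms determine the rest), the sequence is periodic with period 48.
(174 - 1) mod 48 = 29, so u[174] = u[30] = 11.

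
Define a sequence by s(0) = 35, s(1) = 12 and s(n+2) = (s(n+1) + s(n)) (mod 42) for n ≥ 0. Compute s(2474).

23

s(0) = 35, s(1) = 12, s(2) = 5, s(3) = 17, s(4) = 22, s(5) = 39, s(6) = 19, s(7) = 16, s(8) = 35, s(9) = 9, s(10) = 2, s(11) = 11, s(12) = 13, s(13) = 24, s(14) = 37, s(15) = 19, s(16) = 14, s(17) = 33, s(18) = 5, s(19) = 38, s(20) = 1, s(21) = 39, s(22) = 40, s(23) = 37, s(24) = 35, s(25) = 30, s(26) = 23, s(27) = 11, s(28) = 34, s(29) = 3, s(30) = 37, s(31) = 40, s(32) = 35, s(33) = 33, s(34) = 26, s(35) = 17, s(36) = 1, s(37) = 18, s(38) = 19, s(39) = 37, s(40) = 14, s(41) = 9, s(42) = 23, s(43) = 32, s(44) = 13, s(45) = 3, s(46) = 16, s(47) = 19, s(48) = 35, s(49) = 12.
The sequence repeats with period 48.
(2474 - 0) mod 48 = 26, so s(2474) = s(26) = 23.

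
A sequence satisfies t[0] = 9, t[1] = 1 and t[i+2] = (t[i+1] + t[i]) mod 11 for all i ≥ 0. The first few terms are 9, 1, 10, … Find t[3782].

10

Listing terms: t[0] = 9, t[1] = 1, t[2] = 10, t[3] = 0, t[4] = 10, t[5] = 10, t[6] = 9, t[7] = 8, t[8] = 6, t[9] = 3, t[10] = 9, t[11] = 1.
The sequence repeats with period 10.
So t[3782] = t[0 + ((3782-0) mod 10)] = t[2] = 10.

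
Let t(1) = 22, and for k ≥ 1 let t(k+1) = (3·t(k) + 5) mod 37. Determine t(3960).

18

t(1) = 22, t(2) = 34, t(3) = 33, t(4) = 30, t(5) = 21, t(6) = 31, t(7) = 24, t(8) = 3, t(9) = 14, t(10) = 10, t(11) = 35, t(12) = 36, t(13) = 2, t(14) = 11, t(15) = 1, t(16) = 8, t(17) = 29, t(18) = 18, t(19) = 22.
The sequence repeats with period 18.
(3960 - 1) mod 18 = 17, so t(3960) = t(18) = 18.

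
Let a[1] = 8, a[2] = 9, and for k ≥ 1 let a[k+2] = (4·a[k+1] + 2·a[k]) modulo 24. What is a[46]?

16

a[1] = 8,  a[2] = 9,  a[3] = 4,  a[4] = 10,  a[5] = 0,  a[6] = 20,  a[7] = 8,  a[8] = 0,  a[9] = 16,  a[10] = 16,  a[11] = 0,  a[12] = 8,  a[13] = 8,  a[14] = 0.
Since (a[13], a[14]) = (a[7], a[8]) = (8, 0) (two consecutive terms determine the rest), the sequence is eventually periodic: after a pre-period of length 6 it cycles with period 6.
For k ≥ 7, a[k] depends only on (k - 7) mod 6. (46 - 7) mod 6 = 3, so a[46] = a[10] = 16.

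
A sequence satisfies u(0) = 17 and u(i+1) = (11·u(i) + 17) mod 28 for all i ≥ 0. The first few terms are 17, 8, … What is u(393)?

Computing terms: u(0) = 17,  u(1) = 8,  u(2) = 21,  u(3) = 24,  u(4) = 1,  u(5) = 0,  u(6) = 17.
Since u(6) = u(0) = 17, the sequence is periodic with period 6.
(393 - 0) mod 6 = 3, so u(393) = u(3) = 24.

24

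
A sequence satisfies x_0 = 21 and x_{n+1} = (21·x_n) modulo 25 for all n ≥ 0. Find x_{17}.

Computing terms: x_0 = 21,  x_1 = 16,  x_2 = 11,  x_3 = 6,  x_4 = 1,  x_5 = 21.
Since x_5 = x_0 = 21, the sequence is periodic with period 5.
So x_{17} = x_{0 + ((17-0) mod 5)} = x_2 = 11.

11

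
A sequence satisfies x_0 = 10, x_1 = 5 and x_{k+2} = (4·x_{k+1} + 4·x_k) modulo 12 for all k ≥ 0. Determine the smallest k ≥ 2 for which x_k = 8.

Computing terms: x_0 = 10,  x_1 = 5,  x_2 = 0,  x_3 = 8,  x_4 = 8,  x_5 = 4,  x_6 = 0,  x_7 = 4,  x_8 = 4,  x_9 = 8,  x_{10} = 0,  x_{11} = 8.
Since (x_{10}, x_{11}) = (x_2, x_3) = (0, 8) (two consecutive terms determine the rest), the sequence is eventually periodic: after a pre-period of length 2 it cycles with period 8.
The value 8 first appears (with k ≥ 2) at x_3.

3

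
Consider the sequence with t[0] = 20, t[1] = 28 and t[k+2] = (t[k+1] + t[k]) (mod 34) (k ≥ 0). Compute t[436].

22

Computing terms: t[0] = 20; t[1] = 28; t[2] = 14; t[3] = 8; t[4] = 22; t[5] = 30; t[6] = 18; t[7] = 14; t[8] = 32; t[9] = 12; t[10] = 10; t[11] = 22; t[12] = 32; t[13] = 20; t[14] = 18; t[15] = 4; t[16] = 22; t[17] = 26; t[18] = 14; t[19] = 6; t[20] = 20; t[21] = 26; t[22] = 12; t[23] = 4; t[24] = 16; t[25] = 20; t[26] = 2; t[27] = 22; t[28] = 24; t[29] = 12; t[30] = 2; t[31] = 14; t[32] = 16; t[33] = 30; t[34] = 12; t[35] = 8; t[36] = 20; t[37] = 28.
Since (t[36], t[37]) = (t[0], t[1]) = (20, 28) (two consecutive terms determine the rest), the sequence is periodic with period 36.
(436 - 0) mod 36 = 4, so t[436] = t[4] = 22.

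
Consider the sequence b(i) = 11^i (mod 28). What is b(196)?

Listing terms: b(0) = 1,  b(1) = 11,  b(2) = 9,  b(3) = 15,  b(4) = 25,  b(5) = 23,  b(6) = 1.
The sequence repeats with period 6.
(196 - 0) mod 6 = 4, so b(196) = b(4) = 25.

25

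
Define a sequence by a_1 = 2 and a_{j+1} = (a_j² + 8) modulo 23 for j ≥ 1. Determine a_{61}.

Computing terms: a_1 = 2; a_2 = 12; a_3 = 14; a_4 = 20; a_5 = 17; a_6 = 21; a_7 = 12.
Since a_7 = a_2 = 12, the sequence is eventually periodic: after a pre-period of length 1 it cycles with period 5.
For j ≥ 2, a_j depends only on (j - 2) mod 5. (61 - 2) mod 5 = 4, so a_{61} = a_6 = 21.

21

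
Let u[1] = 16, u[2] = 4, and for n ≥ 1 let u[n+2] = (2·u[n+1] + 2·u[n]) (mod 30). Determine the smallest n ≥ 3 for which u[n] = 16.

5

Listing terms: u[1] = 16, u[2] = 4, u[3] = 10, u[4] = 28, u[5] = 16, u[6] = 28, u[7] = 28, u[8] = 22, u[9] = 10, u[10] = 4, u[11] = 28, u[12] = 4, u[13] = 4, u[14] = 16, u[15] = 10, u[16] = 22, u[17] = 4, u[18] = 22, u[19] = 22, u[20] = 28, u[21] = 10, u[22] = 16, u[23] = 22, u[24] = 16, u[25] = 16, u[26] = 4.
The sequence repeats with period 24.
The value 16 first appears (with n ≥ 3) at u[5].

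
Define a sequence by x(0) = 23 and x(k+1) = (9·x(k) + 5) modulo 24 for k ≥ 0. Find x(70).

We have x(0) = 23, x(1) = 20, x(2) = 17, x(3) = 14, x(4) = 11, x(5) = 8, x(6) = 5, x(7) = 2, x(8) = 23.
Since x(8) = x(0) = 23, the sequence is periodic with period 8.
So x(70) = x(0 + ((70-0) mod 8)) = x(6) = 5.

5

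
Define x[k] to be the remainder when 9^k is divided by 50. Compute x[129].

Listing terms: x[1] = 9,  x[2] = 31,  x[3] = 29,  x[4] = 11,  x[5] = 49,  x[6] = 41,  x[7] = 19,  x[8] = 21,  x[9] = 39,  x[10] = 1,  x[11] = 9.
Since x[11] = x[1] = 9, the sequence is periodic with period 10.
(129 - 1) mod 10 = 8, so x[129] = x[9] = 39.

39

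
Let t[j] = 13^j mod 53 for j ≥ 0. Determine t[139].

Computing terms: t[0] = 1; t[1] = 13; t[2] = 10; t[3] = 24; t[4] = 47; t[5] = 28; t[6] = 46; t[7] = 15; t[8] = 36; t[9] = 44; t[10] = 42; t[11] = 16; t[12] = 49; t[13] = 1.
The sequence repeats with period 13.
(139 - 0) mod 13 = 9, so t[139] = t[9] = 44.

44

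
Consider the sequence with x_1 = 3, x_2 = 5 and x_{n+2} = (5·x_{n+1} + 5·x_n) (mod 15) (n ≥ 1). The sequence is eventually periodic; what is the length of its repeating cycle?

3

Computing terms: x_1 = 3; x_2 = 5; x_3 = 10; x_4 = 0; x_5 = 5; x_6 = 10.
Since (x_5, x_6) = (x_2, x_3) = (5, 10) (two consecutive terms determine the rest), the sequence is eventually periodic: after a pre-period of length 1 it cycles with period 3.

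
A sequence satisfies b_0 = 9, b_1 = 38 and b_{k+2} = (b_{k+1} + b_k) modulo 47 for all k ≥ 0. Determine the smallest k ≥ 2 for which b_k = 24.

Listing terms: b_0 = 9, b_1 = 38, b_2 = 0, b_3 = 38, b_4 = 38, b_5 = 29, b_6 = 20, b_7 = 2, b_8 = 22, b_9 = 24, b_{10} = 46, b_{11} = 23, b_{12} = 22, b_{13} = 45, b_{14} = 20, b_{15} = 18, b_{16} = 38, b_{17} = 9, b_{18} = 0, b_{19} = 9, b_{20} = 9, b_{21} = 18, b_{22} = 27, b_{23} = 45, b_{24} = 25, b_{25} = 23, b_{26} = 1, b_{27} = 24, b_{28} = 25, b_{29} = 2, b_{30} = 27, b_{31} = 29, b_{32} = 9, b_{33} = 38.
The sequence repeats with period 32.
The value 24 first appears (with k ≥ 2) at b_9.

9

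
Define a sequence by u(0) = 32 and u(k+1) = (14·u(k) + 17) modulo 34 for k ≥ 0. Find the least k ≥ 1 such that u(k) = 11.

u(0) = 32, u(1) = 23, u(2) = 33, u(3) = 3, u(4) = 25, u(5) = 27, u(6) = 21, u(7) = 5, u(8) = 19, u(9) = 11, u(10) = 1, u(11) = 31, u(12) = 9, u(13) = 7, u(14) = 13, u(15) = 29, u(16) = 15, u(17) = 23.
Since u(17) = u(1) = 23, the sequence is eventually periodic: after a pre-period of length 1 it cycles with period 16.
The value 11 first appears (with k ≥ 1) at u(9).

9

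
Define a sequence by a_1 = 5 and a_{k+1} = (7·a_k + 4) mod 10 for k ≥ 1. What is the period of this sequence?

4

a_1 = 5; a_2 = 9; a_3 = 7; a_4 = 3; a_5 = 5.
Since a_5 = a_1 = 5, the sequence is periodic with period 4.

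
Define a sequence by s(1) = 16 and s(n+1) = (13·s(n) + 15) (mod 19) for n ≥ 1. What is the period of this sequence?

18

s(1) = 16, s(2) = 14, s(3) = 7, s(4) = 11, s(5) = 6, s(6) = 17, s(7) = 8, s(8) = 5, s(9) = 4, s(10) = 10, s(11) = 12, s(12) = 0, s(13) = 15, s(14) = 1, s(15) = 9, s(16) = 18, s(17) = 2, s(18) = 3, s(19) = 16.
The sequence repeats with period 18.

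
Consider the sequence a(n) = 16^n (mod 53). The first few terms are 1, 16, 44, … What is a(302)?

15

a(0) = 1, a(1) = 16, a(2) = 44, a(3) = 15, a(4) = 28, a(5) = 24, a(6) = 13, a(7) = 49, a(8) = 42, a(9) = 36, a(10) = 46, a(11) = 47, a(12) = 10, a(13) = 1.
Since a(13) = a(0) = 1, the sequence is periodic with period 13.
(302 - 0) mod 13 = 3, so a(302) = a(3) = 15.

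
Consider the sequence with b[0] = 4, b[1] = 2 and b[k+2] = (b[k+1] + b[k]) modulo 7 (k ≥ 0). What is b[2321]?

2

We have b[0] = 4, b[1] = 2, b[2] = 6, b[3] = 1, b[4] = 0, b[5] = 1, b[6] = 1, b[7] = 2, b[8] = 3, b[9] = 5, b[10] = 1, b[11] = 6, b[12] = 0, b[13] = 6, b[14] = 6, b[15] = 5, b[16] = 4, b[17] = 2.
Since (b[16], b[17]) = (b[0], b[1]) = (4, 2) (two consecutive terms determine the rest), the sequence is periodic with period 16.
So b[2321] = b[0 + ((2321-0) mod 16)] = b[1] = 2.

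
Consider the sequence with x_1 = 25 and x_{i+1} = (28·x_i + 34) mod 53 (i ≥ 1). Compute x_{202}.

10

Computing terms: x_1 = 25, x_2 = 45, x_3 = 22, x_4 = 14, x_5 = 2, x_6 = 37, x_7 = 10, x_8 = 49, x_9 = 28, x_{10} = 23, x_{11} = 42, x_{12} = 44, x_{13} = 47, x_{14} = 25.
The sequence repeats with period 13.
(202 - 1) mod 13 = 6, so x_{202} = x_7 = 10.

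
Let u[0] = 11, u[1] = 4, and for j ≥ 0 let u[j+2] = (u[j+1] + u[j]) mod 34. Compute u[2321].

Listing terms: u[0] = 11,  u[1] = 4,  u[2] = 15,  u[3] = 19,  u[4] = 0,  u[5] = 19,  u[6] = 19,  u[7] = 4,  u[8] = 23,  u[9] = 27,  u[10] = 16,  u[11] = 9,  u[12] = 25,  u[13] = 0,  u[14] = 25,  u[15] = 25,  u[16] = 16,  u[17] = 7,  u[18] = 23,  u[19] = 30,  u[20] = 19,  u[21] = 15,  u[22] = 0,  u[23] = 15,  u[24] = 15,  u[25] = 30,  u[26] = 11,  u[27] = 7,  u[28] = 18,  u[29] = 25,  u[30] = 9,  u[31] = 0,  u[32] = 9,  u[33] = 9,  u[34] = 18,  u[35] = 27,  u[36] = 11,  u[37] = 4.
The sequence repeats with period 36.
So u[2321] = u[0 + ((2321-0) mod 36)] = u[17] = 7.

7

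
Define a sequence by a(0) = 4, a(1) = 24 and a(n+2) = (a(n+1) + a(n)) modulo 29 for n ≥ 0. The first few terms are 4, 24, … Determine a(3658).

a(0) = 4, a(1) = 24, a(2) = 28, a(3) = 23, a(4) = 22, a(5) = 16, a(6) = 9, a(7) = 25, a(8) = 5, a(9) = 1, a(10) = 6, a(11) = 7, a(12) = 13, a(13) = 20, a(14) = 4, a(15) = 24.
Since (a(14), a(15)) = (a(0), a(1)) = (4, 24) (two consecutive terms determine the rest), the sequence is periodic with period 14.
So a(3658) = a(0 + ((3658-0) mod 14)) = a(4) = 22.

22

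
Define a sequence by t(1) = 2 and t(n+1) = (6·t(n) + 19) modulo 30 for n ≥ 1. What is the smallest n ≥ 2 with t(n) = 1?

2

We have t(1) = 2,  t(2) = 1,  t(3) = 25,  t(4) = 19,  t(5) = 13,  t(6) = 7,  t(7) = 1.
Since t(7) = t(2) = 1, the sequence is eventually periodic: after a pre-period of length 1 it cycles with period 5.
The value 1 first appears (with n ≥ 2) at t(2).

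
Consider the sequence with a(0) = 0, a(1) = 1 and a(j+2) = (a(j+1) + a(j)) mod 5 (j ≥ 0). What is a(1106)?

Computing terms: a(0) = 0,  a(1) = 1,  a(2) = 1,  a(3) = 2,  a(4) = 3,  a(5) = 0,  a(6) = 3,  a(7) = 3,  a(8) = 1,  a(9) = 4,  a(10) = 0,  a(11) = 4,  a(12) = 4,  a(13) = 3,  a(14) = 2,  a(15) = 0,  a(16) = 2,  a(17) = 2,  a(18) = 4,  a(19) = 1,  a(20) = 0,  a(21) = 1.
Since (a(20), a(21)) = (a(0), a(1)) = (0, 1) (two consecutive terms determine the rest), the sequence is periodic with period 20.
So a(1106) = a(0 + ((1106-0) mod 20)) = a(6) = 3.

3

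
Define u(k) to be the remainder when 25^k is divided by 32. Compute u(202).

Listing terms: u(1) = 25,  u(2) = 17,  u(3) = 9,  u(4) = 1,  u(5) = 25.
Since u(5) = u(1) = 25, the sequence is periodic with period 4.
So u(202) = u(1 + ((202-1) mod 4)) = u(2) = 17.

17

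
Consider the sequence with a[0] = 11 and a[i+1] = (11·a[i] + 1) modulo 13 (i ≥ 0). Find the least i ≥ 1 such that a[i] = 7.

We have a[0] = 11,  a[1] = 5,  a[2] = 4,  a[3] = 6,  a[4] = 2,  a[5] = 10,  a[6] = 7,  a[7] = 0,  a[8] = 1,  a[9] = 12,  a[10] = 3,  a[11] = 8,  a[12] = 11.
Since a[12] = a[0] = 11, the sequence is periodic with period 12.
The value 7 first appears (with i ≥ 1) at a[6].

6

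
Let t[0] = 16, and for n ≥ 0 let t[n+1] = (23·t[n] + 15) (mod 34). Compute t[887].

25

Listing terms: t[0] = 16; t[1] = 9; t[2] = 18; t[3] = 21; t[4] = 22; t[5] = 11; t[6] = 30; t[7] = 25; t[8] = 12; t[9] = 19; t[10] = 10; t[11] = 7; t[12] = 6; t[13] = 17; t[14] = 32; t[15] = 3; t[16] = 16.
Since t[16] = t[0] = 16, the sequence is periodic with period 16.
(887 - 0) mod 16 = 7, so t[887] = t[7] = 25.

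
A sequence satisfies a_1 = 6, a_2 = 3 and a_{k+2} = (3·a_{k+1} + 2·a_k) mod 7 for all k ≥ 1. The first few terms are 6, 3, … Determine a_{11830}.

Listing terms: a_1 = 6, a_2 = 3, a_3 = 0, a_4 = 6, a_5 = 4, a_6 = 3, a_7 = 3, a_8 = 1, a_9 = 2, a_{10} = 1, a_{11} = 0, a_{12} = 2, a_{13} = 6, a_{14} = 1, a_{15} = 1, a_{16} = 5, a_{17} = 3, a_{18} = 5, a_{19} = 0, a_{20} = 3, a_{21} = 2, a_{22} = 5, a_{23} = 5, a_{24} = 4, a_{25} = 1, a_{26} = 4, a_{27} = 0, a_{28} = 1, a_{29} = 3, a_{30} = 4, a_{31} = 4, a_{32} = 6, a_{33} = 5, a_{34} = 6, a_{35} = 0, a_{36} = 5, a_{37} = 1, a_{38} = 6, a_{39} = 6, a_{40} = 2, a_{41} = 4, a_{42} = 2, a_{43} = 0, a_{44} = 4, a_{45} = 5, a_{46} = 2, a_{47} = 2, a_{48} = 3, a_{49} = 6, a_{50} = 3.
Since (a_{49}, a_{50}) = (a_1, a_2) = (6, 3) (two consecutive terms determine the rest), the sequence is periodic with period 48.
So a_{11830} = a_{1 + ((11830-1) mod 48)} = a_{22} = 5.

5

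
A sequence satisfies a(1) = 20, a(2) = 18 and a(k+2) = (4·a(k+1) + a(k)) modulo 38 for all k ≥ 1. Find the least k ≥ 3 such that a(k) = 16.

Computing terms: a(1) = 20,  a(2) = 18,  a(3) = 16,  a(4) = 6,  a(5) = 2,  a(6) = 14,  a(7) = 20,  a(8) = 18.
The sequence repeats with period 6.
The value 16 first appears (with k ≥ 3) at a(3).

3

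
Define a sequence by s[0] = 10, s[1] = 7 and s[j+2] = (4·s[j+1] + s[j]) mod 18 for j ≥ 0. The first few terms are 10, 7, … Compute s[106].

2

We have s[0] = 10,  s[1] = 7,  s[2] = 2,  s[3] = 15,  s[4] = 8,  s[5] = 11,  s[6] = 16,  s[7] = 3,  s[8] = 10,  s[9] = 7.
Since (s[8], s[9]) = (s[0], s[1]) = (10, 7) (two consecutive terms determine the rest), the sequence is periodic with period 8.
So s[106] = s[0 + ((106-0) mod 8)] = s[2] = 2.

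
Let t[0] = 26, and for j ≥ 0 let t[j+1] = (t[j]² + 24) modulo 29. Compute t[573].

20

Listing terms: t[0] = 26; t[1] = 4; t[2] = 11; t[3] = 0; t[4] = 24; t[5] = 20; t[6] = 18; t[7] = 0.
Since t[7] = t[3] = 0, the sequence is eventually periodic: after a pre-period of length 3 it cycles with period 4.
For j ≥ 3, t[j] depends only on (j - 3) mod 4. (573 - 3) mod 4 = 2, so t[573] = t[5] = 20.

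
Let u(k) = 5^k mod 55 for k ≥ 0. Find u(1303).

We have u(0) = 1, u(1) = 5, u(2) = 25, u(3) = 15, u(4) = 20, u(5) = 45, u(6) = 5.
Since u(6) = u(1) = 5, the sequence is eventually periodic: after a pre-period of length 1 it cycles with period 5.
For k ≥ 1, u(k) depends only on (k - 1) mod 5. (1303 - 1) mod 5 = 2, so u(1303) = u(3) = 15.

15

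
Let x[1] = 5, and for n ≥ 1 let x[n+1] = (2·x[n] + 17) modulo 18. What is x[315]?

x[1] = 5,  x[2] = 9,  x[3] = 17,  x[4] = 15,  x[5] = 11,  x[6] = 3,  x[7] = 5.
Since x[7] = x[1] = 5, the sequence is periodic with period 6.
So x[315] = x[1 + ((315-1) mod 6)] = x[3] = 17.

17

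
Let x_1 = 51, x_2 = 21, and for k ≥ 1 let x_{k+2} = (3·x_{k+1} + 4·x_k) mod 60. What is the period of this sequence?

10

Listing terms: x_1 = 51, x_2 = 21, x_3 = 27, x_4 = 45, x_5 = 3, x_6 = 9, x_7 = 39, x_8 = 33, x_9 = 15, x_{10} = 57, x_{11} = 51, x_{12} = 21.
The sequence repeats with period 10.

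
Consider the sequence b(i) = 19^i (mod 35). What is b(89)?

We have b(1) = 19,  b(2) = 11,  b(3) = 34,  b(4) = 16,  b(5) = 24,  b(6) = 1,  b(7) = 19.
The sequence repeats with period 6.
So b(89) = b(1 + ((89-1) mod 6)) = b(5) = 24.

24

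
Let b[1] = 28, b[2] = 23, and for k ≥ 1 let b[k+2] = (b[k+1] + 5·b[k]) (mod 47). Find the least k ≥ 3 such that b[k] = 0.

b[1] = 28, b[2] = 23, b[3] = 22, b[4] = 43, b[5] = 12, b[6] = 39, b[7] = 5, b[8] = 12, b[9] = 37, b[10] = 3, b[11] = 0, b[12] = 15, b[13] = 15, b[14] = 43, b[15] = 24, b[16] = 4, b[17] = 30, b[18] = 3, b[19] = 12, b[20] = 27, b[21] = 40, b[22] = 34, b[23] = 46, b[24] = 28, b[25] = 23.
The sequence repeats with period 23.
The value 0 first appears (with k ≥ 3) at b[11].

11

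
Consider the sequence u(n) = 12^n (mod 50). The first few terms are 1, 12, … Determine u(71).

Listing terms: u(0) = 1, u(1) = 12, u(2) = 44, u(3) = 28, u(4) = 36, u(5) = 32, u(6) = 34, u(7) = 8, u(8) = 46, u(9) = 2, u(10) = 24, u(11) = 38, u(12) = 6, u(13) = 22, u(14) = 14, u(15) = 18, u(16) = 16, u(17) = 42, u(18) = 4, u(19) = 48, u(20) = 26, u(21) = 12.
Since u(21) = u(1) = 12, the sequence is eventually periodic: after a pre-period of length 1 it cycles with period 20.
For n ≥ 1, u(n) depends only on (n - 1) mod 20. (71 - 1) mod 20 = 10, so u(71) = u(11) = 38.

38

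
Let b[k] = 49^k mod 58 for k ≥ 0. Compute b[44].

Computing terms: b[0] = 1; b[1] = 49; b[2] = 23; b[3] = 25; b[4] = 7; b[5] = 53; b[6] = 45; b[7] = 1.
The sequence repeats with period 7.
So b[44] = b[0 + ((44-0) mod 7)] = b[2] = 23.

23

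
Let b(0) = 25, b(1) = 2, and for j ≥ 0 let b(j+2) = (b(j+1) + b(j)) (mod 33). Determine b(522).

27

We have b(0) = 25, b(1) = 2, b(2) = 27, b(3) = 29, b(4) = 23, b(5) = 19, b(6) = 9, b(7) = 28, b(8) = 4, b(9) = 32, b(10) = 3, b(11) = 2, b(12) = 5, b(13) = 7, b(14) = 12, b(15) = 19, b(16) = 31, b(17) = 17, b(18) = 15, b(19) = 32, b(20) = 14, b(21) = 13, b(22) = 27, b(23) = 7, b(24) = 1, b(25) = 8, b(26) = 9, b(27) = 17, b(28) = 26, b(29) = 10, b(30) = 3, b(31) = 13, b(32) = 16, b(33) = 29, b(34) = 12, b(35) = 8, b(36) = 20, b(37) = 28, b(38) = 15, b(39) = 10, b(40) = 25, b(41) = 2.
The sequence repeats with period 40.
So b(522) = b(0 + ((522-0) mod 40)) = b(2) = 27.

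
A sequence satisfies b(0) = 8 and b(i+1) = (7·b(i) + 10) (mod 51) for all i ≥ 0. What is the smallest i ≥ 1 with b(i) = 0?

Listing terms: b(0) = 8,  b(1) = 15,  b(2) = 13,  b(3) = 50,  b(4) = 3,  b(5) = 31,  b(6) = 23,  b(7) = 18,  b(8) = 34,  b(9) = 44,  b(10) = 12,  b(11) = 43,  b(12) = 5,  b(13) = 45,  b(14) = 19,  b(15) = 41,  b(16) = 42,  b(17) = 49,  b(18) = 47,  b(19) = 33,  b(20) = 37,  b(21) = 14,  b(22) = 6,  b(23) = 1,  b(24) = 17,  b(25) = 27,  b(26) = 46,  b(27) = 26,  b(28) = 39,  b(29) = 28,  b(30) = 2,  b(31) = 24,  b(32) = 25,  b(33) = 32,  b(34) = 30,  b(35) = 16,  b(36) = 20,  b(37) = 48,  b(38) = 40,  b(39) = 35,  b(40) = 0,  b(41) = 10,  b(42) = 29,  b(43) = 9,  b(44) = 22,  b(45) = 11,  b(46) = 36,  b(47) = 7,  b(48) = 8.
Since b(48) = b(0) = 8, the sequence is periodic with period 48.
The value 0 first appears (with i ≥ 1) at b(40).

40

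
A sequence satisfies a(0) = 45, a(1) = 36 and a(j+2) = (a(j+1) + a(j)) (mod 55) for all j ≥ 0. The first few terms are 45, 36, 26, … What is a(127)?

3

We have a(0) = 45,  a(1) = 36,  a(2) = 26,  a(3) = 7,  a(4) = 33,  a(5) = 40,  a(6) = 18,  a(7) = 3,  a(8) = 21,  a(9) = 24,  a(10) = 45,  a(11) = 14,  a(12) = 4,  a(13) = 18,  a(14) = 22,  a(15) = 40,  a(16) = 7,  a(17) = 47,  a(18) = 54,  a(19) = 46,  a(20) = 45,  a(21) = 36.
The sequence repeats with period 20.
(127 - 0) mod 20 = 7, so a(127) = a(7) = 3.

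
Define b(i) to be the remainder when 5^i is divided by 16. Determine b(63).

b(0) = 1, b(1) = 5, b(2) = 9, b(3) = 13, b(4) = 1.
Since b(4) = b(0) = 1, the sequence is periodic with period 4.
So b(63) = b(0 + ((63-0) mod 4)) = b(3) = 13.

13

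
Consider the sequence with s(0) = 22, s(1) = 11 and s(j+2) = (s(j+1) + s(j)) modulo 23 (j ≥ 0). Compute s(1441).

Computing terms: s(0) = 22; s(1) = 11; s(2) = 10; s(3) = 21; s(4) = 8; s(5) = 6; s(6) = 14; s(7) = 20; s(8) = 11; s(9) = 8; s(10) = 19; s(11) = 4; s(12) = 0; s(13) = 4; s(14) = 4; s(15) = 8; s(16) = 12; s(17) = 20; s(18) = 9; s(19) = 6; s(20) = 15; s(21) = 21; s(22) = 13; s(23) = 11; s(24) = 1; s(25) = 12; s(26) = 13; s(27) = 2; s(28) = 15; s(29) = 17; s(30) = 9; s(31) = 3; s(32) = 12; s(33) = 15; s(34) = 4; s(35) = 19; s(36) = 0; s(37) = 19; s(38) = 19; s(39) = 15; s(40) = 11; s(41) = 3; s(42) = 14; s(43) = 17; s(44) = 8; s(45) = 2; s(46) = 10; s(47) = 12; s(48) = 22; s(49) = 11.
Since (s(48), s(49)) = (s(0), s(1)) = (22, 11) (two consecutive terms determine the rest), the sequence is periodic with period 48.
(1441 - 0) mod 48 = 1, so s(1441) = s(1) = 11.

11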